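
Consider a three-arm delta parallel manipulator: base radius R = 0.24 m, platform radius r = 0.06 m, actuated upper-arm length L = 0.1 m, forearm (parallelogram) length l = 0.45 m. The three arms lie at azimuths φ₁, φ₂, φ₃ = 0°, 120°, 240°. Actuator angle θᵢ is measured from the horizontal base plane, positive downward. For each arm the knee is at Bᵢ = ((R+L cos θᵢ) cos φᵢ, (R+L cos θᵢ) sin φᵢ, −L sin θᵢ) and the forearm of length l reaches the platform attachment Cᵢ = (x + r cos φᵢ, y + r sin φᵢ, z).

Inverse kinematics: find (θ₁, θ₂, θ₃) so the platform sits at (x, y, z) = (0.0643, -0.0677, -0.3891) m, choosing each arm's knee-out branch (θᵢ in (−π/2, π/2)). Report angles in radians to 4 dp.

θ₁ = 0.0001, θ₂ = 0.9601, θ₃ = 0.2618

φ1=0.0° → target in arm frame (0.0643, -0.0677)
  A cos θ + B sin θ = C:  0.1157·cos θ + -0.3891·sin θ = 0.1157
  √(A²+B²)=0.4059;  θ1 = -1.2818+1.2819 ≈ 0.0001
φ2=120.0° → target in arm frame (-0.0908, -0.0218)
  A=0.2708, B=-0.3891, C=(l²−L²−A²−y'²−z²)/(2L)=-0.1635
  θ2 = atan2(B,A) + arccos(C/0.4740) = 0.9601
rotate P by −φ3: (0.0265, 0.0895, -0.3891)
  A cos θ + B sin θ = C:  0.1535·cos θ + -0.3891·sin θ = 0.0476
  θ3 = atan2(B,A) + arccos(C/0.4183) = 0.2618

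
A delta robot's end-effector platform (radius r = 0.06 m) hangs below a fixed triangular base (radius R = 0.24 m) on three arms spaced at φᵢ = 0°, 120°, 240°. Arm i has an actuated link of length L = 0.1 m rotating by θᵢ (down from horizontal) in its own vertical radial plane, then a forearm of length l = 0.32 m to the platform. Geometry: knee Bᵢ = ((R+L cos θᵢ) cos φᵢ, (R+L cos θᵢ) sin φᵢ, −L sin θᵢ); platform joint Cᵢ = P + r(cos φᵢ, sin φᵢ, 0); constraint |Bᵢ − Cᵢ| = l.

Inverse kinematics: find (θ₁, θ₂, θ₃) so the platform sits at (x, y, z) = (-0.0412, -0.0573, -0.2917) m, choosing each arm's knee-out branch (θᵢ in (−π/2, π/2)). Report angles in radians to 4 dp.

θ₁ = 1.3090, θ₂ = 1.2216, θ₃ = 0.4368

arm 1 (φ=0.0°): x'=-0.0412, y'=-0.0573
  A cos θ + B sin θ = C:  0.2212·cos θ + -0.2917·sin θ = -0.2245
  √(A²+B²)=0.3661;  θ1 = -0.9220+2.2310 ≈ 1.3090
φ2=120.0° → target in arm frame (-0.0290, 0.0643)
  A cos θ + B sin θ = C:  0.2090·cos θ + -0.2917·sin θ = -0.2026
  γ=atan2(-0.2917,0.2090)=-0.9490;  ψ=arccos(-0.5645)=2.1707;  θ2=γ+ψ≈1.2216
rotate P by −φ3: (0.0702, -0.0070, -0.2917)
  A cos θ + B sin θ = C:  0.1098·cos θ + -0.2917·sin θ = -0.0239
  √(A²+B²)=0.3117;  θ3 = -1.2109+1.6477 ≈ 0.4368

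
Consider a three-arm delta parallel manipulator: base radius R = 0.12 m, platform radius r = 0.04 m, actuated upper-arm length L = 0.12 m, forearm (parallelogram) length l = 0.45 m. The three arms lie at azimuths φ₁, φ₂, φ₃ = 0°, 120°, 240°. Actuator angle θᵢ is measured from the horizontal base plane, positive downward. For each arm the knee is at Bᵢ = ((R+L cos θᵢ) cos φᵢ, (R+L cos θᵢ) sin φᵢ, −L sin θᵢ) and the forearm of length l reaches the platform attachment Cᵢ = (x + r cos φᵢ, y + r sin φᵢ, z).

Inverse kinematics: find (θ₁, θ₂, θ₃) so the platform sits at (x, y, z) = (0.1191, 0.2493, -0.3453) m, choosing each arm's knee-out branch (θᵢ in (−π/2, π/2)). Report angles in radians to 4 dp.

θ₁ = -0.1750, θ₂ = -0.3493, θ₃ = 1.3087

arm 1 (φ=0.0°): x'=0.1191, y'=0.2493
  A cos θ + B sin θ = C:  -0.0391·cos θ + -0.3453·sin θ = 0.0216
  θ1 = atan2(B,A) + arccos(C/0.3475) = -0.1750
rotate P by −φ2: (0.1564, -0.2278, -0.3453)
  A=-0.0764, B=-0.3453, C=(l²−L²−A²−y'²−z²)/(2L)=0.0465
  γ=atan2(-0.3453,-0.0764)=-1.7884;  ψ=arccos(0.1314)=1.4391;  θ2=γ+ψ≈-0.3493
rotate P by −φ3: (-0.2755, -0.0215, -0.3453)
  A cos θ + B sin θ = C:  0.3555·cos θ + -0.3453·sin θ = -0.2414
  θ3 = atan2(B,A) + arccos(C/0.4956) = 1.3087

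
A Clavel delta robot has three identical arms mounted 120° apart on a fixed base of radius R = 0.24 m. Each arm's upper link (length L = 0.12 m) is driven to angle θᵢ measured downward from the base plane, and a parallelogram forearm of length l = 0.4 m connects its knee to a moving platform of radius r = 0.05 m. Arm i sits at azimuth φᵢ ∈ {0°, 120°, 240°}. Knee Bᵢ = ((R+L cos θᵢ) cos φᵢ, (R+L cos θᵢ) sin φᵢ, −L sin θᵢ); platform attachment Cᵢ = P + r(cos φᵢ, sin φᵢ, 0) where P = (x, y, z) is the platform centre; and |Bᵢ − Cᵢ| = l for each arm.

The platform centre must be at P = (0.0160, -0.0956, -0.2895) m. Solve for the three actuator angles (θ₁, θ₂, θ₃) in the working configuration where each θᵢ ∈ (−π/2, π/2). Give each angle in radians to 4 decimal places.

θ₁ = 0.2615, θ₂ = 0.9594, θ₃ = -0.2622

rotate P by −φ1: (0.0160, -0.0956, -0.2895)
  e−x'=0.1740;  (l²−L²−(e−x')²−y'²−z²)/2L = 0.0932
  √(A²+B²)=0.3378;  θ1 = -1.0296+1.2912 ≈ 0.2615
arm 2 (φ=120.0°): x'=-0.0908, y'=0.0339
  e−x'=0.2808;  (l²−L²−(e−x')²−y'²−z²)/2L = -0.0759
  √(A²+B²)=0.4033;  θ2 = -0.8007+1.7600 ≈ 0.9594
arm 3 (φ=240.0°): x'=0.0748, y'=0.0617
  A cos θ + B sin θ = C:  0.1152·cos θ + -0.2895·sin θ = 0.1863
  γ=atan2(-0.2895,0.1152)=-1.1921;  ψ=arccos(0.5980)=0.9298;  θ3=γ+ψ≈-0.2622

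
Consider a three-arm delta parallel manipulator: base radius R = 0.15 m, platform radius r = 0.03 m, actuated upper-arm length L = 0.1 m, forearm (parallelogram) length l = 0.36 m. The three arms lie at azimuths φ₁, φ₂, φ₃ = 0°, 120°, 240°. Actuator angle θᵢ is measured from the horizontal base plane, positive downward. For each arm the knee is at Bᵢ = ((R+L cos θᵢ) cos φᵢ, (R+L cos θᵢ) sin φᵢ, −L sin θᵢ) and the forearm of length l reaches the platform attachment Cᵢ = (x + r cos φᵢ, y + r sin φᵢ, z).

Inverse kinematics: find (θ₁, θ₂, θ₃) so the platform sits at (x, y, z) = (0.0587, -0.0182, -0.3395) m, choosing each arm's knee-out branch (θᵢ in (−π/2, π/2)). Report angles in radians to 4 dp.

θ₁ = 0.1750, θ₂ = 0.7854, θ₃ = 0.6114

arm 1 (φ=0.0°): x'=0.0587, y'=-0.0182
  A=0.0613, B=-0.3395, C=(l²−L²−A²−y'²−z²)/(2L)=0.0013
  γ=atan2(-0.3395,0.0613)=-1.3922;  ψ=arccos(0.0036)=1.5672;  θ1=γ+ψ≈0.1750
rotate P by −φ2: (-0.0451, -0.0417, -0.3395)
  e−x'=0.1651;  (l²−L²−(e−x')²−y'²−z²)/2L = -0.1233
  γ=atan2(-0.3395,0.1651)=-1.1181;  ψ=arccos(-0.3267)=1.9036;  θ2=γ+ψ≈0.7854
arm 3 (φ=240.0°): x'=-0.0136, y'=0.0599
  A=0.1336, B=-0.3395, C=(l²−L²−A²−y'²−z²)/(2L)=-0.0855
  √(A²+B²)=0.3648;  θ3 = -1.1959+1.8073 ≈ 0.6114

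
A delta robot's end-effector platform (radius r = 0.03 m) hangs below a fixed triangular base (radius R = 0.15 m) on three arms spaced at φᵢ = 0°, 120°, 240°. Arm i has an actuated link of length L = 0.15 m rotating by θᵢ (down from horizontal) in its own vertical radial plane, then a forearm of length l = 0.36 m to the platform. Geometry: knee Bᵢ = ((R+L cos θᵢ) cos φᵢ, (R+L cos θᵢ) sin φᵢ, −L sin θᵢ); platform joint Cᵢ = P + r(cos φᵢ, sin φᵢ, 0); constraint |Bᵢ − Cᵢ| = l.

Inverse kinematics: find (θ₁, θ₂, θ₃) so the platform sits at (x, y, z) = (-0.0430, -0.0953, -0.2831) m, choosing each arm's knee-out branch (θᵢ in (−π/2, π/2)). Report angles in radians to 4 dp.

φ1=0.0° → target in arm frame (-0.0430, -0.0953)
  e−x'=0.1630;  (l²−L²−(e−x')²−y'²−z²)/2L = -0.0290
  γ=atan2(-0.2831,0.1630)=-1.0484;  ψ=arccos(-0.0887)=1.6597;  θ1=γ+ψ≈0.6113
arm 2 (φ=120.0°): x'=-0.0610, y'=0.0849
  e−x'=0.1810;  (l²−L²−(e−x')²−y'²−z²)/2L = -0.0434
  √(A²+B²)=0.3360;  θ2 = -1.0019+1.7004 ≈ 0.6985
arm 3 (φ=240.0°): x'=0.1040, y'=0.0104
  e−x'=0.0160;  (l²−L²−(e−x')²−y'²−z²)/2L = 0.0886
  θ3 = atan2(B,A) + arccos(C/0.2835) = -0.2616

θ₁ = 0.6113, θ₂ = 0.6985, θ₃ = -0.2616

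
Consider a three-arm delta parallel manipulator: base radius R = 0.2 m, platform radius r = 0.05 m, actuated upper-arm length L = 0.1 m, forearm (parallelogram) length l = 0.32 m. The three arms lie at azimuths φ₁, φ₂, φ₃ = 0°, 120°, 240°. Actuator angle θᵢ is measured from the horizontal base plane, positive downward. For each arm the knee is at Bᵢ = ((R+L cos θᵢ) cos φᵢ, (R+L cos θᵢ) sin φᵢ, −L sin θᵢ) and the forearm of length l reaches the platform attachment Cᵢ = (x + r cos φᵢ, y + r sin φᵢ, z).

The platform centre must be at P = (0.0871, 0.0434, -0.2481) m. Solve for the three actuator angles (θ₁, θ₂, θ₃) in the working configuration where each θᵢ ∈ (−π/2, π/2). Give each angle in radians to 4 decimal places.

arm 1 (φ=0.0°): x'=0.0871, y'=0.0434
  A cos θ + B sin θ = C:  0.0629·cos θ + -0.2481·sin θ = 0.1250
  γ=atan2(-0.2481,0.0629)=-1.3225;  ψ=arccos(0.4885)=1.0604;  θ1=γ+ψ≈-0.2621
rotate P by −φ2: (-0.0060, -0.0971, -0.2481)
  e−x'=0.1560;  (l²−L²−(e−x')²−y'²−z²)/2L = -0.0146
  γ=atan2(-0.2481,0.1560)=-1.0096;  ψ=arccos(-0.0497)=1.6205;  θ2=γ+ψ≈0.6109
rotate P by −φ3: (-0.0811, 0.0537, -0.2481)
  e−x'=0.2311;  (l²−L²−(e−x')²−y'²−z²)/2L = -0.1273
  √(A²+B²)=0.3391;  θ3 = -0.8208+1.9557 ≈ 1.1349

θ₁ = -0.2621, θ₂ = 0.6109, θ₃ = 1.1349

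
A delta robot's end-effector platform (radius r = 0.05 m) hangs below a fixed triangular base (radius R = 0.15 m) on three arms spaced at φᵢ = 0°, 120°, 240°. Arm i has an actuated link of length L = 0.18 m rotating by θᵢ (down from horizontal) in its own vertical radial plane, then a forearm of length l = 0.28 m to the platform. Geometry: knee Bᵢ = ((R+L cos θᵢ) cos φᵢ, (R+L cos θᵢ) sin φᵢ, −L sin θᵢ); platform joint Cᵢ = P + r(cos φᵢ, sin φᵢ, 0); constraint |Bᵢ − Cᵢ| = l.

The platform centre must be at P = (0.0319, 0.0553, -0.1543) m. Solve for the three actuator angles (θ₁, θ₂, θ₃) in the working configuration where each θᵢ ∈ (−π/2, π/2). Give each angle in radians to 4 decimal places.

θ₁ = 0.1746, θ₂ = 0.1742, θ₃ = 0.8728

φ1=0.0° → target in arm frame (0.0319, 0.0553)
  e−x'=0.0681;  (l²−L²−(e−x')²−y'²−z²)/2L = 0.0403
  θ1 = atan2(B,A) + arccos(C/0.1687) = 0.1746
arm 2 (φ=120.0°): x'=0.0319, y'=-0.0553
  e−x'=0.0681;  (l²−L²−(e−x')²−y'²−z²)/2L = 0.0403
  √(A²+B²)=0.1686;  θ2 = -1.1554+1.3296 ≈ 0.1742
φ3=240.0° → target in arm frame (-0.0638, 0.0000)
  e−x'=0.1638;  (l²−L²−(e−x')²−y'²−z²)/2L = -0.0129
  θ3 = atan2(B,A) + arccos(C/0.2251) = 0.8728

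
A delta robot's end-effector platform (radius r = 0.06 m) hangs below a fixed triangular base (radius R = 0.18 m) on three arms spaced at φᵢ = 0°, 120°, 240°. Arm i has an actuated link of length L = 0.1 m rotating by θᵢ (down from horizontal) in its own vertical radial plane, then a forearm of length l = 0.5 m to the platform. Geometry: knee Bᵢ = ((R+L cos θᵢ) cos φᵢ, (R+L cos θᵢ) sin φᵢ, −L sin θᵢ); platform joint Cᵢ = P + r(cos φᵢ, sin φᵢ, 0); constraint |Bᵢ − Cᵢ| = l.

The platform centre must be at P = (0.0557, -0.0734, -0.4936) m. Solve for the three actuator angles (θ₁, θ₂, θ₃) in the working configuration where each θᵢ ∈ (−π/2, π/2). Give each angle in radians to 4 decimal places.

θ₁ = 0.2621, θ₂ = 0.8729, θ₃ = 0.3494

arm 1 (φ=0.0°): x'=0.0557, y'=-0.0734
  A cos θ + B sin θ = C:  0.0643·cos θ + -0.4936·sin θ = -0.0658
  γ=atan2(-0.4936,0.0643)=-1.4413;  ψ=arccos(-0.1322)=1.7034;  θ1=γ+ψ≈0.2621
rotate P by −φ2: (-0.0914, -0.0115, -0.4936)
  e−x'=0.2114;  (l²−L²−(e−x')²−y'²−z²)/2L = -0.2424
  γ=atan2(-0.4936,0.2114)=-1.1661;  ψ=arccos(-0.4513)=2.0391;  θ2=γ+ψ≈0.8729
φ3=240.0° → target in arm frame (0.0357, 0.0849)
  e−x'=0.0843;  (l²−L²−(e−x')²−y'²−z²)/2L = -0.0898
  θ3 = atan2(B,A) + arccos(C/0.5007) = 0.3494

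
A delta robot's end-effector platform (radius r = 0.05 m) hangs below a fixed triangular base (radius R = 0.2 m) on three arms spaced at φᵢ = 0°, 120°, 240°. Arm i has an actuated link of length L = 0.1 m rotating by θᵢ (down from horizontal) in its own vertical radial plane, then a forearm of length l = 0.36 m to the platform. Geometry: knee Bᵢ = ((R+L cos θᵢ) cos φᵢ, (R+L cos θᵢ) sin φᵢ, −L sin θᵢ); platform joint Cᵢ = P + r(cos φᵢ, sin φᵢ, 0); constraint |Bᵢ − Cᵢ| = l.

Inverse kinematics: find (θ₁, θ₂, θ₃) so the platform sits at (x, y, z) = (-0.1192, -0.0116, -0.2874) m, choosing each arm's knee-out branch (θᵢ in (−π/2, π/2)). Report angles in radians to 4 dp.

θ₁ = 1.2218, θ₂ = 0.0869, θ₃ = -0.0878

φ1=0.0° → target in arm frame (-0.1192, -0.0116)
  A cos θ + B sin θ = C:  0.2692·cos θ + -0.2874·sin θ = -0.1780
  γ=atan2(-0.2874,0.2692)=-0.8181;  ψ=arccos(-0.4520)=2.0399;  θ1=γ+ψ≈1.2218
arm 2 (φ=120.0°): x'=0.0496, y'=0.1090
  A cos θ + B sin θ = C:  0.1004·cos θ + -0.2874·sin θ = 0.0751
  γ=atan2(-0.2874,0.1004)=-1.2346;  ψ=arccos(0.2467)=1.3215;  θ2=γ+ψ≈0.0869
φ3=240.0° → target in arm frame (0.0696, -0.0974)
  A=0.0804, B=-0.2874, C=(l²−L²−A²−y'²−z²)/(2L)=0.1053
  γ=atan2(-0.2874,0.0804)=-1.2982;  ψ=arccos(0.3527)=1.2103;  θ3=γ+ψ≈-0.0878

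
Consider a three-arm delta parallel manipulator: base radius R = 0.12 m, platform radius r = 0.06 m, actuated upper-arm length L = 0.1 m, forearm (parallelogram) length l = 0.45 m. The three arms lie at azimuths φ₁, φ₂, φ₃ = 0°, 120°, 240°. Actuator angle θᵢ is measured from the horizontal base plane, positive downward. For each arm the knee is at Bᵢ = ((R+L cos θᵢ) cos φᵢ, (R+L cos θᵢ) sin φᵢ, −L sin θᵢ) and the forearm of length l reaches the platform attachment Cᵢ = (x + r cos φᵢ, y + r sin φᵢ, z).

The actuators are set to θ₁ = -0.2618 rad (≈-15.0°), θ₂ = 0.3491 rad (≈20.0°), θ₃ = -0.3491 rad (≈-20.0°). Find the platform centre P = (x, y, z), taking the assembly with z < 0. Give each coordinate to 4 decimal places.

(0.0448, -0.1021, -0.3979)

O1 = (0.1566·cos0.0°, 0.1566·sin0.0°, 0.0259) = (0.1566, 0.0000, 0.0259)
φ2=120.0°: virtual centre (-0.0770, 0.1333, -0.0342), radius l
arm 3 at φ=240.0°: ρ3 = 0.1540;  O3 = (-0.0770, -0.1333, 0.0342)
|O₂|²−|O₁|² = -0.0003;  |O₃|²−|O₁|² = -0.0003
plane₁₂: -0.4672x+0.2667y+-0.1202z = -0.0003
det = 0.2492;  x = 0.0007+-0.1108z,  y = 0.0000+0.2565z
into |P−O₁|² = l²: 1.0781z² + -0.0172z + -0.1775 = 0;  Δ = 0.7658;  z = -0.3979 or 0.4138 → z<0 root = -0.3979
x = 0.0448, y = -0.1021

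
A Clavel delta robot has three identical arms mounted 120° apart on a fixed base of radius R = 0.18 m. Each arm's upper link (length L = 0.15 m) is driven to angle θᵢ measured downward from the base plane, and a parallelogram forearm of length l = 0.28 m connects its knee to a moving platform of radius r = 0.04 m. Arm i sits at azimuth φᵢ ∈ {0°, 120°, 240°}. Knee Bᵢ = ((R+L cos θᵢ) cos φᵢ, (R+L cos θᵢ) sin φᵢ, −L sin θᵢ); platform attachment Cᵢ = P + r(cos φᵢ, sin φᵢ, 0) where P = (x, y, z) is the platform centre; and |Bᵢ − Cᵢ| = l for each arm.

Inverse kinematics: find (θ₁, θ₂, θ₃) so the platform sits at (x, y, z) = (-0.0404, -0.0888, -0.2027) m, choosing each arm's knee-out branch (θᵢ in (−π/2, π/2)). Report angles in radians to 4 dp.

rotate P by −φ1: (-0.0404, -0.0888, -0.2027)
  A=0.1804, B=-0.2027, C=(l²−L²−A²−y'²−z²)/(2L)=-0.0854
  γ=atan2(-0.2027,0.1804)=-0.8435;  ψ=arccos(-0.3147)=1.8909;  θ1=γ+ψ≈1.0474
φ2=120.0° → target in arm frame (-0.0567, 0.0794)
  A=0.1967, B=-0.2027, C=(l²−L²−A²−y'²−z²)/(2L)=-0.1006
  γ=atan2(-0.2027,0.1967)=-0.8004;  ψ=arccos(-0.3562)=1.9350;  θ2=γ+ψ≈1.1346
rotate P by −φ3: (0.0971, 0.0094, -0.2027)
  A=0.0429, B=-0.2027, C=(l²−L²−A²−y'²−z²)/(2L)=0.0429
  γ=atan2(-0.2027,0.0429)=-1.3622;  ψ=arccos(0.2073)=1.3620;  θ3=γ+ψ≈-0.0002

θ₁ = 1.0474, θ₂ = 1.1346, θ₃ = -0.0002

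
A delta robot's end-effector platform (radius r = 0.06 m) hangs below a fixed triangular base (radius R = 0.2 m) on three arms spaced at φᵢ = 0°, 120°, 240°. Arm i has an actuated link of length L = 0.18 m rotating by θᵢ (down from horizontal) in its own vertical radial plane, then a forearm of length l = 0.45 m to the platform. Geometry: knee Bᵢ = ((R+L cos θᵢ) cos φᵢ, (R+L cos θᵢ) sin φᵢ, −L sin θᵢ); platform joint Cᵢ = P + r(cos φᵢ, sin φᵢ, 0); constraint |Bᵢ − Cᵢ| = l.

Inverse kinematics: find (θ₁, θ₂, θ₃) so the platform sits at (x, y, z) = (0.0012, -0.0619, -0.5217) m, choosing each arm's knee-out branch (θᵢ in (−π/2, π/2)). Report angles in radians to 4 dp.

θ₁ = 0.9598, θ₂ = 1.1346, θ₃ = 0.7854

arm 1 (φ=0.0°): x'=0.0012, y'=-0.0619
  e−x'=0.1388;  (l²−L²−(e−x')²−y'²−z²)/2L = -0.3477
  √(A²+B²)=0.5398;  θ1 = -1.3108+2.2706 ≈ 0.9598
arm 2 (φ=120.0°): x'=-0.0542, y'=0.0299
  A cos θ + B sin θ = C:  0.1942·cos θ + -0.5217·sin θ = -0.3908
  γ=atan2(-0.5217,0.1942)=-1.2144;  ψ=arccos(-0.7020)=2.3490;  θ2=γ+ψ≈1.1346
arm 3 (φ=240.0°): x'=0.0530, y'=0.0320
  A cos θ + B sin θ = C:  0.0870·cos θ + -0.5217·sin θ = -0.3074
  θ3 = atan2(B,A) + arccos(C/0.5289) = 0.7854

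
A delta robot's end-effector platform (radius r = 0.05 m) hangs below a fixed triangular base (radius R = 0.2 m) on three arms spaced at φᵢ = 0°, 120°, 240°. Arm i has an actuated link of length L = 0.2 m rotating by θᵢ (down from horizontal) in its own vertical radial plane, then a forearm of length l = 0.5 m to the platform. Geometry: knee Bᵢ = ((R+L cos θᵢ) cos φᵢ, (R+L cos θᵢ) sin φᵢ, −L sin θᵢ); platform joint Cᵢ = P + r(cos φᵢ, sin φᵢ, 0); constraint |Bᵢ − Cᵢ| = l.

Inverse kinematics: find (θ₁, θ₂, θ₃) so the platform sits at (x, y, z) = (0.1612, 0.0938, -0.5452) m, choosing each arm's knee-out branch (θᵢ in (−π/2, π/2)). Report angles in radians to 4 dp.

arm 1 (φ=0.0°): x'=0.1612, y'=0.0938
  e−x'=-0.0112;  (l²−L²−(e−x')²−y'²−z²)/2L = -0.2404
  √(A²+B²)=0.5453;  θ1 = -1.5913+2.0274 ≈ 0.4360
arm 2 (φ=120.0°): x'=0.0006, y'=-0.1865
  A cos θ + B sin θ = C:  0.1494·cos θ + -0.5452·sin θ = -0.3608
  γ=atan2(-0.5452,0.1494)=-1.3034;  ψ=arccos(-0.6383)=2.2631;  θ2=γ+ψ≈0.9597
arm 3 (φ=240.0°): x'=-0.1618, y'=0.0927
  A cos θ + B sin θ = C:  0.3118·cos θ + -0.5452·sin θ = -0.4827
  θ3 = atan2(B,A) + arccos(C/0.6281) = 1.3961

θ₁ = 0.4360, θ₂ = 0.9597, θ₃ = 1.3961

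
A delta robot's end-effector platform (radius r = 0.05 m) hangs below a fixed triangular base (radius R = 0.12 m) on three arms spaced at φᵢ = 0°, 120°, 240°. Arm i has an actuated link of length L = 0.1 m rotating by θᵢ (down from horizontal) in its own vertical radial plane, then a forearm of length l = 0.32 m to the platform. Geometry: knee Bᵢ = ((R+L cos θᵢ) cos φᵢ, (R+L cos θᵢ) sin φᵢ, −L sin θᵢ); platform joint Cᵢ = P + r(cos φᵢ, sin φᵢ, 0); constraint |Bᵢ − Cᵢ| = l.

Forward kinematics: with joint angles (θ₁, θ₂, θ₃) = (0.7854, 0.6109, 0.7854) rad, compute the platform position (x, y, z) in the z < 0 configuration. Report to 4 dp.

(-0.0123, 0.0213, -0.3509)

arm 1 at φ=0.0°: ρ1 = 0.1407;  S1 = (0.1407, 0.0000, -0.0707)
φ2=120.0°: virtual centre (-0.0760, 0.1316, -0.0574), radius l
φ3=240.0°: virtual centre (-0.0704, -0.1219, -0.0707), radius l
subtract pairs → two planes through P
[-0.4333 0.2631 0.0267]·P = 0.0016;  [-0.4221 -0.2437 0.0000]·P = 0.0000
Cramer: x(z) = -0.0018+0.0300z;  y(z) = 0.0031-0.0520z
sphere 1 gives Az²+Bz+C=0 with A=1.0036, B=0.1325, C=-0.0771;  B²−4AC=0.3270;  roots -0.3509, 0.2189;  negative root z = -0.3509
x = -0.0123, y = 0.0213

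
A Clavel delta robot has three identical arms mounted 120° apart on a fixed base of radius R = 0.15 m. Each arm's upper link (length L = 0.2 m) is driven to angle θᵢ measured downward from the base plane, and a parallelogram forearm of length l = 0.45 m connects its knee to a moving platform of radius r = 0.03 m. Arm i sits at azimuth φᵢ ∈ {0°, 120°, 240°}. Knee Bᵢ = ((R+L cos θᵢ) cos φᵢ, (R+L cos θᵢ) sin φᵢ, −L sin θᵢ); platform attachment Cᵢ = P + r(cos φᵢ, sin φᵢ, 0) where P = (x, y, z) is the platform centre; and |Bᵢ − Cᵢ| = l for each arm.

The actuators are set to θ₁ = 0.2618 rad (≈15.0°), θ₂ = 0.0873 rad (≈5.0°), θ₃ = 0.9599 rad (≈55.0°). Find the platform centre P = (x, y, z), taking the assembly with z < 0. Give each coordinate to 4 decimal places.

(0.0550, 0.1452, -0.3905)

φ1=0.0°: virtual centre (0.3132, 0.0000, -0.0518), radius l
φ2=120.0°: virtual centre (-0.1596, 0.2765, -0.0174), radius l
arm 3 at φ=240.0°: e+L cos θ3 = 0.2347;  S3 = (-0.1174, -0.2033, -0.1638)
|S₂|²−|S₁|² = 0.0015;  |S₃|²−|S₁|² = -0.0188
[-0.9456 0.5529 0.0687]·P = 0.0015;  [-0.8611 -0.4065 -0.2241]·P = -0.0188
det = 0.8606;  x = 0.0114+-0.1116z,  y = 0.0221+-0.3150z
into |P−S₁|² = l²: 1.1117z² + 0.1569z + -0.1083 = 0;  Δ = 0.5060;  z = -0.3905 or 0.2494 → z<0 root = -0.3905
x = 0.0550, y = 0.1452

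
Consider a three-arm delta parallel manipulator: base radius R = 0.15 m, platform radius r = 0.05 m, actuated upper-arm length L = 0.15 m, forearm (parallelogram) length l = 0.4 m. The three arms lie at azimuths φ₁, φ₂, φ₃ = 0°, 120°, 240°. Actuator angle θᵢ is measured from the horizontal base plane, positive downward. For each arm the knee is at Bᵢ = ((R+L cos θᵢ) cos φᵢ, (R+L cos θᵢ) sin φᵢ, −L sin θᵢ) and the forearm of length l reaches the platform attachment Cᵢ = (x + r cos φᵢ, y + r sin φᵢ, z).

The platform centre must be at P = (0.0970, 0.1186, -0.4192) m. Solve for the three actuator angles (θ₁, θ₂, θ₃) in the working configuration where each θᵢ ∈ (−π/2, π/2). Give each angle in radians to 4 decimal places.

θ₁ = 0.4361, θ₂ = 0.6107, θ₃ = 1.3088

arm 1 (φ=0.0°): x'=0.0970, y'=0.1186
  A=0.0030, B=-0.4192, C=(l²−L²−A²−y'²−z²)/(2L)=-0.1743
  γ=atan2(-0.4192,0.0030)=-1.5636;  ψ=arccos(-0.4159)=1.9997;  θ1=γ+ψ≈0.4361
rotate P by −φ2: (0.0542, -0.1433, -0.4192)
  e−x'=0.0458;  (l²−L²−(e−x')²−y'²−z²)/2L = -0.2029
  √(A²+B²)=0.4217;  θ2 = -1.4620+2.0727 ≈ 0.6107
φ3=240.0° → target in arm frame (-0.1512, 0.0247)
  A=0.2512, B=-0.4192, C=(l²−L²−A²−y'²−z²)/(2L)=-0.3398
  θ3 = atan2(B,A) + arccos(C/0.4887) = 1.3088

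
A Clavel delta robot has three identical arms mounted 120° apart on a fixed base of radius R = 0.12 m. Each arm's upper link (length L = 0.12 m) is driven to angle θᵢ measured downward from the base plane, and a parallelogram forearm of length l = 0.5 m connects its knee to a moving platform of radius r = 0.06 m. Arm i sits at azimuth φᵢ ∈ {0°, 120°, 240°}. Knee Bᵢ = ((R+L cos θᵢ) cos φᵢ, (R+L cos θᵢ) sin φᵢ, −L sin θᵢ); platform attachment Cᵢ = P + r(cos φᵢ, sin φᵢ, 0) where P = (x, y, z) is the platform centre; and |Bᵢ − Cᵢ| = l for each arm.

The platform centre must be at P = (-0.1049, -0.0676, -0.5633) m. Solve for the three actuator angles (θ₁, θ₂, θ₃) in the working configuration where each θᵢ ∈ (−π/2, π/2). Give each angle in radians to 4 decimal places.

θ₁ = 1.2213, θ₂ = 0.9596, θ₃ = 0.6108

φ1=0.0° → target in arm frame (-0.1049, -0.0676)
  A=0.1649, B=-0.5633, C=(l²−L²−A²−y'²−z²)/(2L)=-0.4728
  √(A²+B²)=0.5869;  θ1 = -1.2860+2.5073 ≈ 1.2213
rotate P by −φ2: (-0.0061, 0.1246, -0.5633)
  A cos θ + B sin θ = C:  0.0661·cos θ + -0.5633·sin θ = -0.4234
  √(A²+B²)=0.5672;  θ2 = -1.4540+2.4136 ≈ 0.9596
φ3=240.0° → target in arm frame (0.1110, -0.0570)
  e−x'=-0.0510;  (l²−L²−(e−x')²−y'²−z²)/2L = -0.3648
  √(A²+B²)=0.5656;  θ3 = -1.6611+2.2719 ≈ 0.6108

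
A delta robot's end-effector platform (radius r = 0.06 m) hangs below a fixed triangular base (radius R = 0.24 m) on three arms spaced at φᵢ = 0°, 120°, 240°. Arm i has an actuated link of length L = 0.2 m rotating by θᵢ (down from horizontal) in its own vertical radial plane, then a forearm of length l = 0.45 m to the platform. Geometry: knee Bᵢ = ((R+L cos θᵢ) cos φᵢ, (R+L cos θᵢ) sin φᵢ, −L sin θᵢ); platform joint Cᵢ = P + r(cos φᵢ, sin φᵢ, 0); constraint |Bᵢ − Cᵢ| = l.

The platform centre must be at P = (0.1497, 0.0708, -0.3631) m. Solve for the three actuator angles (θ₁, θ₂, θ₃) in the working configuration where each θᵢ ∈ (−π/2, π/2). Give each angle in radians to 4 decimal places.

θ₁ = -0.0872, θ₂ = 0.6980, θ₃ = 1.1345

φ1=0.0° → target in arm frame (0.1497, 0.0708)
  A cos θ + B sin θ = C:  0.0303·cos θ + -0.3631·sin θ = 0.0618
  γ=atan2(-0.3631,0.0303)=-1.4875;  ψ=arccos(0.1697)=1.4003;  θ1=γ+ψ≈-0.0872
φ2=120.0° → target in arm frame (-0.0135, -0.1650)
  e−x'=0.1935;  (l²−L²−(e−x')²−y'²−z²)/2L = -0.0851
  √(A²+B²)=0.4115;  θ2 = -1.0811+1.7791 ≈ 0.6980
rotate P by −φ3: (-0.1362, 0.0942, -0.3631)
  e−x'=0.3162;  (l²−L²−(e−x')²−y'²−z²)/2L = -0.1955
  √(A²+B²)=0.4815;  θ3 = -0.8544+1.9888 ≈ 1.1345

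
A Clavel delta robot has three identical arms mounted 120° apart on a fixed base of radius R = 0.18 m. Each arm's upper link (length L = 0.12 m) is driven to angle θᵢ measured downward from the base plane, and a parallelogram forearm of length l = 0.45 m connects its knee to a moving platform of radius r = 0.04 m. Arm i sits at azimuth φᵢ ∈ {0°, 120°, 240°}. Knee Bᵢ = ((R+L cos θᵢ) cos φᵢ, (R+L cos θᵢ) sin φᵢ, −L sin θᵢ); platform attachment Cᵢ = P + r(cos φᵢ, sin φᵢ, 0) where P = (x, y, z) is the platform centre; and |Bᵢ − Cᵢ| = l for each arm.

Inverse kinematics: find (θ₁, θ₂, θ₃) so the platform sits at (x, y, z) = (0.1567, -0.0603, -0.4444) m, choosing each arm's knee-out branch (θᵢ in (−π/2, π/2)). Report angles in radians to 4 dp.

rotate P by −φ1: (0.1567, -0.0603, -0.4444)
  A=-0.0167, B=-0.4444, C=(l²−L²−A²−y'²−z²)/(2L)=-0.0554
  θ1 = atan2(B,A) + arccos(C/0.4447) = 0.0874
rotate P by −φ2: (-0.1306, -0.1056, -0.4444)
  A cos θ + B sin θ = C:  0.2706·cos θ + -0.4444·sin θ = -0.3906
  θ2 = atan2(B,A) + arccos(C/0.5203) = 1.3961
rotate P by −φ3: (-0.0261, 0.1659, -0.4444)
  e−x'=0.1661;  (l²−L²−(e−x')²−y'²−z²)/2L = -0.2687
  θ3 = atan2(B,A) + arccos(C/0.4744) = 0.9599

θ₁ = 0.0874, θ₂ = 1.3961, θ₃ = 0.9599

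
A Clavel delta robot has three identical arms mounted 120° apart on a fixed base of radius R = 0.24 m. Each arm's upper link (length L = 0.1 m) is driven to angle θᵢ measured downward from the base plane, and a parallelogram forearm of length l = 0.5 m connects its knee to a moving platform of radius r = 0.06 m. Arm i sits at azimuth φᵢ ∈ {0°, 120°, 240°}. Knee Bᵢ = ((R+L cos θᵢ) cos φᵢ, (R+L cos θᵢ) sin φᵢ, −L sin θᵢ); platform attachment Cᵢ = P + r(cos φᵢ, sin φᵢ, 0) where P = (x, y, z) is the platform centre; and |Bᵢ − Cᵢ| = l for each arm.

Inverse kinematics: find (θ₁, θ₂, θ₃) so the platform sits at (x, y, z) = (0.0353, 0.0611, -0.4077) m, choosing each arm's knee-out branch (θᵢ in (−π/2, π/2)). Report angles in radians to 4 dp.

θ₁ = -0.2625, θ₂ = -0.2622, θ₃ = 0.4359

arm 1 (φ=0.0°): x'=0.0353, y'=0.0611
  A cos θ + B sin θ = C:  0.1447·cos θ + -0.4077·sin θ = 0.2455
  √(A²+B²)=0.4326;  θ1 = -1.2297+0.9672 ≈ -0.2625
φ2=120.0° → target in arm frame (0.0353, -0.0611)
  e−x'=0.1447;  (l²−L²−(e−x')²−y'²−z²)/2L = 0.2455
  θ2 = atan2(B,A) + arccos(C/0.4326) = -0.2622
arm 3 (φ=240.0°): x'=-0.0706, y'=0.0000
  A cos θ + B sin θ = C:  0.2506·cos θ + -0.4077·sin θ = 0.0550
  √(A²+B²)=0.4785;  θ3 = -1.0197+1.4556 ≈ 0.4359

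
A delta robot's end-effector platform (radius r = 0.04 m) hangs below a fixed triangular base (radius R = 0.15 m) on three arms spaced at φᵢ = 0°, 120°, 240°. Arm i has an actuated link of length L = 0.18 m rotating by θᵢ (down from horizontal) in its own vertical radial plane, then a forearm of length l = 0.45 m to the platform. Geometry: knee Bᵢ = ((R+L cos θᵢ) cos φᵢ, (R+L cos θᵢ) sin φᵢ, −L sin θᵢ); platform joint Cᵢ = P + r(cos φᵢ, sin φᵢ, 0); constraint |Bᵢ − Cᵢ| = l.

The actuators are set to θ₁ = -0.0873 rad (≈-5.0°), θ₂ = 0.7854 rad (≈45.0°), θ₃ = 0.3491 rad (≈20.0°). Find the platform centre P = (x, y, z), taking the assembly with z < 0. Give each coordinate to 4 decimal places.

φ1=0.0°: virtual centre (0.2893, 0.0000, 0.0157), radius l
φ2=120.0°: virtual centre (-0.1186, 0.2055, -0.1273), radius l
O3 = (0.2791·cos240.0°, 0.2791·sin240.0°, -0.0616) = (-0.1396, -0.2417, -0.0616)
eliminate P² terms by subtracting sphere 1 from 2 and 3
linear system: -0.8159x+0.4110y = -0.0114−-0.2859z; -0.8578x+-0.4835y = -0.0022−-0.1545z
det = 0.7470;  x = 0.0086+-0.2701z,  y = -0.0107+0.1596z
quadratic in z: (1.0984)z²+(0.1168)z+(-0.1234)=0, √Δ=0.7454 → z ∈ {-0.3925, 0.2861}; z = -0.3925 (taking z<0)
x = 0.1146, y = -0.0733

(0.1146, -0.0733, -0.3925)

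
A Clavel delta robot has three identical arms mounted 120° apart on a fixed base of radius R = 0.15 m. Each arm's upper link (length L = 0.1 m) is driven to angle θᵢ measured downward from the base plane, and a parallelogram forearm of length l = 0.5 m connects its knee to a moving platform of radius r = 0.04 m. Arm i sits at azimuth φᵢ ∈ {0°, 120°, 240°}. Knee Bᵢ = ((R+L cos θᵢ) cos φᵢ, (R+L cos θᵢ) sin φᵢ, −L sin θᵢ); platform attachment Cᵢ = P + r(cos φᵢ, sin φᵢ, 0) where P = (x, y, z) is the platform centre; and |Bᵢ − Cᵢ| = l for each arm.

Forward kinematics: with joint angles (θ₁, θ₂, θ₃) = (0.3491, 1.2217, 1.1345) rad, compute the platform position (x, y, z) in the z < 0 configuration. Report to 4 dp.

O1 = (0.2040·cos0.0°, 0.2040·sin0.0°, -0.0342) = (0.2040, 0.0000, -0.0342)
φ2=120.0°: virtual centre (-0.0721, 0.1249, -0.0940), radius l
arm 3 at φ=240.0°: e+L cos θ3 = 0.1523;  O3 = (-0.0761, -0.1319, -0.0906)
|O₂|²−|O₁|² = -0.0131;  |O₃|²−|O₁|² = -0.0114
[-0.5521 0.2498 -0.1195]·P = -0.0131;  [-0.5602 -0.2637 -0.1129]·P = -0.0114
det = 0.2855;  x = 0.0221+-0.2091z,  y = -0.0038+0.0163z
quadratic in z: (1.0440)z²+(0.1444)z+(-0.2157)=0, √Δ=0.9601 → z ∈ {-0.5289, 0.3907}; z = -0.5289 (taking z<0)
x = 0.1327, y = -0.0124

(0.1327, -0.0124, -0.5289)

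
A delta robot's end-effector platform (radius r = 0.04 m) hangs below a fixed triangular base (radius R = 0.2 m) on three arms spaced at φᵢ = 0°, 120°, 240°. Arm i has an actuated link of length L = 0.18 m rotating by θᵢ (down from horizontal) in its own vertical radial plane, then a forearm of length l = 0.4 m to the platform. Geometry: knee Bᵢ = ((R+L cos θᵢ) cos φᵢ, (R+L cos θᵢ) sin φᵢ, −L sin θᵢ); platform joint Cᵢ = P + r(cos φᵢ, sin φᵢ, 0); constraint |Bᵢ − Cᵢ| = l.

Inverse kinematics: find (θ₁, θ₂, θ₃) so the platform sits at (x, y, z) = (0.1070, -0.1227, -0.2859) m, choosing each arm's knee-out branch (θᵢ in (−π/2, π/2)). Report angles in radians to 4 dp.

arm 1 (φ=0.0°): x'=0.1070, y'=-0.1227
  e−x'=0.0530;  (l²−L²−(e−x')²−y'²−z²)/2L = 0.0778
  γ=atan2(-0.2859,0.0530)=-1.3875;  ψ=arccos(0.2675)=1.3000;  θ1=γ+ψ≈-0.0875
rotate P by −φ2: (-0.1598, -0.0313, -0.2859)
  A=0.3198, B=-0.2859, C=(l²−L²−A²−y'²−z²)/(2L)=-0.1594
  θ2 = atan2(B,A) + arccos(C/0.4289) = 1.2219
rotate P by −φ3: (0.0528, 0.1540, -0.2859)
  A cos θ + B sin θ = C:  0.1072·cos θ + -0.2859·sin θ = 0.0296
  θ3 = atan2(B,A) + arccos(C/0.3054) = 0.2619

θ₁ = -0.0875, θ₂ = 1.2219, θ₃ = 0.2619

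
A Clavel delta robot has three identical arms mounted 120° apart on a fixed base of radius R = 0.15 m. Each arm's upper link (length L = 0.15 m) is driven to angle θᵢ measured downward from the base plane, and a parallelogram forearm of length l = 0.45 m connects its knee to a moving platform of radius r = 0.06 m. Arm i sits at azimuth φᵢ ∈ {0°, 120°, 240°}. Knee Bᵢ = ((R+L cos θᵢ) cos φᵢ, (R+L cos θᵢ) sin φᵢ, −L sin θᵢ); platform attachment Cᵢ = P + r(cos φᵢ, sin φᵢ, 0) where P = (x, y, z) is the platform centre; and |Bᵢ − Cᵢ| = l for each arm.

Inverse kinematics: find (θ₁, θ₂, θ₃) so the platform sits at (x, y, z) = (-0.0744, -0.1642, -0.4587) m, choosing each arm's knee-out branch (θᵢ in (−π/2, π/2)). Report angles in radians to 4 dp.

φ1=0.0° → target in arm frame (-0.0744, -0.1642)
  A=0.1644, B=-0.4587, C=(l²−L²−A²−y'²−z²)/(2L)=-0.2813
  √(A²+B²)=0.4873;  θ1 = -1.2267+2.1862 ≈ 0.9596
rotate P by −φ2: (-0.1050, 0.1465, -0.4587)
  A cos θ + B sin θ = C:  0.1950·cos θ + -0.4587·sin θ = -0.2997
  γ=atan2(-0.4587,0.1950)=-1.1688;  ψ=arccos(-0.6012)=2.2159;  θ2=γ+ψ≈1.0470
φ3=240.0° → target in arm frame (0.1794, 0.0177)
  e−x'=-0.0894;  (l²−L²−(e−x')²−y'²−z²)/2L = -0.1290
  θ3 = atan2(B,A) + arccos(C/0.4673) = 0.0873

θ₁ = 0.9596, θ₂ = 1.0470, θ₃ = 0.0873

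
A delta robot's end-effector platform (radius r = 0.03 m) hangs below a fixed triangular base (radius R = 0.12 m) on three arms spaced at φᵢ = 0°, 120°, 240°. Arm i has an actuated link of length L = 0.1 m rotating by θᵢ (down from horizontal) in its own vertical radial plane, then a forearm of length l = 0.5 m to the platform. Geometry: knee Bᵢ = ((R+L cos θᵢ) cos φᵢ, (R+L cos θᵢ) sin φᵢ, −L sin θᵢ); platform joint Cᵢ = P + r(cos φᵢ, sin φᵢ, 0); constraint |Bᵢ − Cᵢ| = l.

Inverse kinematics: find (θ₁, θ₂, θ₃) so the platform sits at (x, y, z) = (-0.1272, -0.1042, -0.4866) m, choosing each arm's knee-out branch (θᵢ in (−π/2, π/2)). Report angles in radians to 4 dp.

θ₁ = 0.9600, θ₂ = 0.6109, θ₃ = -0.0874

arm 1 (φ=0.0°): x'=-0.1272, y'=-0.1042
  e−x'=0.2172;  (l²−L²−(e−x')²−y'²−z²)/2L = -0.2741
  θ1 = atan2(B,A) + arccos(C/0.5329) = 0.9600
arm 2 (φ=120.0°): x'=-0.0266, y'=0.1623
  e−x'=0.1166;  (l²−L²−(e−x')²−y'²−z²)/2L = -0.1836
  θ2 = atan2(B,A) + arccos(C/0.5004) = 0.6109
arm 3 (φ=240.0°): x'=0.1538, y'=-0.0581
  A cos θ + B sin θ = C:  -0.0638·cos θ + -0.4866·sin θ = -0.0211
  θ3 = atan2(B,A) + arccos(C/0.4908) = -0.0874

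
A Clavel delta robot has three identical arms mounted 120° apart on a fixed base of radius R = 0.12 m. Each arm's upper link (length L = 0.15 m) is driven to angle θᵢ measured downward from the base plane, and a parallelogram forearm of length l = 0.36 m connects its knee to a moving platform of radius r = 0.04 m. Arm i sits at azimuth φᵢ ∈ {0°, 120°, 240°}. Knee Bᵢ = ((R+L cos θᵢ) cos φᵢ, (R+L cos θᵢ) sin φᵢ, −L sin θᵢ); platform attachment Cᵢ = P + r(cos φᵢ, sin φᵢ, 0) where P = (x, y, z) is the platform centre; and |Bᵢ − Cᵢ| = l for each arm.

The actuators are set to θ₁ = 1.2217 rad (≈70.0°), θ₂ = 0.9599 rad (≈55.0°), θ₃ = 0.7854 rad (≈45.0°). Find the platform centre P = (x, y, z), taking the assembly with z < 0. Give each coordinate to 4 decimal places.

(-0.0683, -0.0272, -0.4393)

S1 = (0.1313·cos0.0°, 0.1313·sin0.0°, -0.1410) = (0.1313, 0.0000, -0.1410)
arm 2 at φ=120.0°: e+L cos θ2 = 0.1660;  S2 = (-0.0830, 0.1438, -0.1229)
arm 3 at φ=240.0°: e+L cos θ3 = 0.1861;  S3 = (-0.0930, -0.1611, -0.1061)
subtract pairs → two planes through P
linear system: -0.4287x+0.2876y = 0.0056−0.0362z; -0.4487x+-0.3223y = 0.0088−0.0698z
det = 0.2672;  x = -0.0161+0.1187z,  y = -0.0047+0.0512z
quadratic in z: (1.0167)z²+(0.2464)z+(-0.0880)=0, √Δ=0.6469 → z ∈ {-0.4393, 0.1970}; z = -0.4393 (taking z<0)
x = -0.0683, y = -0.0272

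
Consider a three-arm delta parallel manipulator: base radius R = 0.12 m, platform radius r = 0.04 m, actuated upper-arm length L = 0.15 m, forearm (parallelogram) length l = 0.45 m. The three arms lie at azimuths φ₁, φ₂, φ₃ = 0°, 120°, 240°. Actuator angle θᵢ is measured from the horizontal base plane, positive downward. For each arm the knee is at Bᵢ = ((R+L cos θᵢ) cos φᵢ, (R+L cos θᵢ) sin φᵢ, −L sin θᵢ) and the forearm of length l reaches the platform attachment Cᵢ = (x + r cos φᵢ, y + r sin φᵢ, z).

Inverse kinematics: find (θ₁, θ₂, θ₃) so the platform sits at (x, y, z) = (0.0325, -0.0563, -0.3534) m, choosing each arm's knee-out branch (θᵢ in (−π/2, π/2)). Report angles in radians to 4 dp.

arm 1 (φ=0.0°): x'=0.0325, y'=-0.0563
  A cos θ + B sin θ = C:  0.0475·cos θ + -0.3534·sin θ = 0.1656
  √(A²+B²)=0.3566;  θ1 = -1.4372+1.0878 ≈ -0.3494
φ2=120.0° → target in arm frame (-0.0650, 0.0000)
  e−x'=0.1450;  (l²−L²−(e−x')²−y'²−z²)/2L = 0.1136
  γ=atan2(-0.3534,0.1450)=-1.1814;  ψ=arccos(0.2974)=1.2688;  θ2=γ+ψ≈0.0874
rotate P by −φ3: (0.0325, 0.0563, -0.3534)
  e−x'=0.0475;  (l²−L²−(e−x')²−y'²−z²)/2L = 0.1656
  √(A²+B²)=0.3566;  θ3 = -1.4372+1.0878 ≈ -0.3494

θ₁ = -0.3494, θ₂ = 0.0874, θ₃ = -0.3494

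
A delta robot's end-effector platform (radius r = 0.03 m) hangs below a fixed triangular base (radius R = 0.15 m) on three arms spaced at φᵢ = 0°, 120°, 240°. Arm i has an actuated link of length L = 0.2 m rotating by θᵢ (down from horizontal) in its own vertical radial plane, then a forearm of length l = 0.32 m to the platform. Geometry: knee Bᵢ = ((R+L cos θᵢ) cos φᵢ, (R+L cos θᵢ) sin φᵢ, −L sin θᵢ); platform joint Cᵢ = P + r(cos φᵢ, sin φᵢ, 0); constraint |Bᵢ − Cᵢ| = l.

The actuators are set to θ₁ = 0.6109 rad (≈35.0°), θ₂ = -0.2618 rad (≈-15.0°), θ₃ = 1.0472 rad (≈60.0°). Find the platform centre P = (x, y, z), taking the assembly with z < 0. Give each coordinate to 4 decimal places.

(-0.0078, 0.1126, -0.1830)

φ1=0.0°: virtual centre (0.2838, 0.0000, -0.1147), radius l
S2 = (0.3132·cos120.0°, 0.3132·sin120.0°, 0.0518) = (-0.1566, 0.2712, 0.0518)
S3 = (0.2200·cos240.0°, 0.2200·sin240.0°, -0.1732) = (-0.1100, -0.1905, -0.1732)
|S₂|²−|S₁|² = 0.0070;  |S₃|²−|S₁|² = -0.0153
plane₁₂: -0.8808x+0.5425y+0.3330z = 0.0070
det = 0.7629;  x = 0.0074+0.0831z,  y = 0.0250+-0.4788z
into |P−S₁|² = l²: 1.2362z² + 0.1596z + -0.0122 = 0;  Δ = 0.0857;  z = -0.1830 or 0.0539 → z<0 root = -0.1830
x = -0.0078, y = 0.1126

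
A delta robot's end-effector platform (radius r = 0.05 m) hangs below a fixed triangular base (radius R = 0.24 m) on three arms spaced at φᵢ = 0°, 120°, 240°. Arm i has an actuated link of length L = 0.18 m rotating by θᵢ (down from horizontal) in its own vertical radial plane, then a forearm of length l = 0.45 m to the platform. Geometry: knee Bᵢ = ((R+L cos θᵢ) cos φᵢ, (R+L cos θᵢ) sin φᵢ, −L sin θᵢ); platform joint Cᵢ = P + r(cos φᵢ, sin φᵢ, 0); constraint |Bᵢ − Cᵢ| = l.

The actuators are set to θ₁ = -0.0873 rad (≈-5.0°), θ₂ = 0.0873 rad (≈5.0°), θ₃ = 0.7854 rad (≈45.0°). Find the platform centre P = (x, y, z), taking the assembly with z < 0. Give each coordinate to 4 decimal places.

(0.0612, 0.0762, -0.3033)

O1 = (0.3693·cos0.0°, 0.3693·sin0.0°, 0.0157) = (0.3693, 0.0000, 0.0157)
arm 2 at φ=120.0°: ρ2 = 0.3693;  O2 = (-0.1847, 0.3198, -0.0157)
arm 3 at φ=240.0°: ρ3 = 0.3173;  O3 = (-0.1586, -0.2748, -0.1273)
subtract pairs → two planes through P
plane₁₂: -1.1079x+0.6397y+-0.0628z = 0.0000
det = 1.2843;  x = 0.0098+-0.1693z,  y = 0.0171+-0.1951z
sphere 1 gives Az²+Bz+C=0 with A=1.0667, B=0.0837, C=-0.0727;  B²−4AC=0.3174;  roots -0.3033, 0.2249;  negative root z = -0.3033
x = 0.0612, y = 0.0762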